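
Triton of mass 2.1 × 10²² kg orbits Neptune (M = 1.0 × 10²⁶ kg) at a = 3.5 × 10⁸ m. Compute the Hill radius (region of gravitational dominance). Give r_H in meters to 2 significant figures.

1.4 × 10⁷ m

r_H ≈ a (m/3M)^(1/3)
    = (3.5 × 10⁸) × (2.1 × 10²² / (3 × 1.0 × 10²⁶))^(1/3)
    = 1.4 × 10⁷ m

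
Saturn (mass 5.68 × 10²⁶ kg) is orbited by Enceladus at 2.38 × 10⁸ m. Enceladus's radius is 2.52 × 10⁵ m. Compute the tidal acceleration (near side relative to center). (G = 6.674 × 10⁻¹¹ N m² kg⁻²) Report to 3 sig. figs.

1.42 × 10⁻³ m/s²

Δa = 2GMr/d³
   = 2 × (6.674 × 10⁻¹¹) × (5.68 × 10²⁶) × (2.52 × 10⁵) / (2.38 × 10⁸)³
   = 1.42 × 10⁻³ m/s²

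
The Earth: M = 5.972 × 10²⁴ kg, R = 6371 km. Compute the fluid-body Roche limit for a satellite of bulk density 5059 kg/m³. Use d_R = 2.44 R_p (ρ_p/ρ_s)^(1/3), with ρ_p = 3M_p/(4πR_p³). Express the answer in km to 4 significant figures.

16000 km

ρ_p = 3M_p/(4πR_p³) = 3 × (5.972 × 10²⁴) / (4π × (6.371 × 10⁶ m)³) = 5513 kg/m³
d_R = 2.44 × 6371 km × (5513/5059)^(1/3)
    = 16000 km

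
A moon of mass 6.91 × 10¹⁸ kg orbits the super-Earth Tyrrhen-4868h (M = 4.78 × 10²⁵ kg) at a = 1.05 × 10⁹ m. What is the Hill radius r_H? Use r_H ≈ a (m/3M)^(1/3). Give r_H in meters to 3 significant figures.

r_H ≈ a (m/3M)^(1/3)
    = (1.05 × 10⁹) × (6.91 × 10¹⁸ / (3 × 4.78 × 10²⁵))^(1/3)
    = 3.82 × 10⁶ m

3.82 × 10⁶ m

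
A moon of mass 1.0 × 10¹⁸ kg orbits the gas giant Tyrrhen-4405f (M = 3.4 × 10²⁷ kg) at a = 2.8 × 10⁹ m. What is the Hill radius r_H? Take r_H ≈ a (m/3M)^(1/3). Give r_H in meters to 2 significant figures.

1.3 × 10⁶ m

r_H ≈ a (m/3M)^(1/3)
    = (2.8 × 10⁹) × (1.0 × 10¹⁸ / (3 × 3.4 × 10²⁷))^(1/3)
    = 1.3 × 10⁶ m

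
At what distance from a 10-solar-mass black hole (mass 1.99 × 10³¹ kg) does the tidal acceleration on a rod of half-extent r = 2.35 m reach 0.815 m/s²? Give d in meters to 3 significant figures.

2GMr/d³ = a_tidal  ⇒  d = (2GMr / a_tidal)^(1/3)
d = (2 × 6.674×10⁻¹¹ × (1.99 × 10³¹) × (2.35) / (0.815))^(1/3)
  = 1.97 × 10⁷ m

1.97 × 10⁷ m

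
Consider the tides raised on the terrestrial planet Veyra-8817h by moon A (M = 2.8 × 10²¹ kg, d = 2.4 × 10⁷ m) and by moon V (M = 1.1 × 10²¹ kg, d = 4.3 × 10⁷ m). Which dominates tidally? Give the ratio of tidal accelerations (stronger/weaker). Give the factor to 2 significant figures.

Compare M/d³ for the two perturbers:
Moon A: (2.8 × 10²¹) / (2.4 × 10⁷)³ = 2.025 × 10⁻¹
Moon V: (1.1 × 10²¹) / (4.3 × 10⁷)³ = 1.384 × 10⁻²
Ratio (larger/smaller) = 15

Moon A, by a factor of ≈ 15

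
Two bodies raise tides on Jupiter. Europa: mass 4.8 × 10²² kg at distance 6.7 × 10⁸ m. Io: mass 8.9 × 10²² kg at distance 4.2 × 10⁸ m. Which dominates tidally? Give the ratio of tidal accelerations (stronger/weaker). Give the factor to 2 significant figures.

Io, by a factor of ≈ 7.5

Tidal acceleration ∝ M/d³, so compare M/d³ for each.
Europa: (4.8 × 10²²) / (6.7 × 10⁸)³ = 1.596 × 10⁻⁴
Io: (8.9 × 10²²) / (4.2 × 10⁸)³ = 1.201 × 10⁻³
Ratio (larger/smaller) = 7.5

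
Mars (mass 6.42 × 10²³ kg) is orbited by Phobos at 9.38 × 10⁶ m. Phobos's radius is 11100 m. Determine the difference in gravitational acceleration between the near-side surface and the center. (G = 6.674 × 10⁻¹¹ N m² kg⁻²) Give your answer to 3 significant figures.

1.15 × 10⁻³ m/s²

Δa = 2GMr/d³
   = 2 × (6.674 × 10⁻¹¹) × (6.42 × 10²³) × (11100) / (9.38 × 10⁶)³
   = 1.15 × 10⁻³ m/s²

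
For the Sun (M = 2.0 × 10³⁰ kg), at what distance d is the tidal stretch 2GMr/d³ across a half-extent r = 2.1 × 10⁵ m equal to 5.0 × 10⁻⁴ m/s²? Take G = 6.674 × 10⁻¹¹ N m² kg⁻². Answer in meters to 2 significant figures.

2GMr/d³ = a_tidal  ⇒  d = (2GMr / a_tidal)^(1/3)
d = (2 × 6.674×10⁻¹¹ × (2.0 × 10³⁰) × (2.1 × 10⁵) / (5.0 × 10⁻⁴))^(1/3)
  = 4.8 × 10⁹ m

4.8 × 10⁹ m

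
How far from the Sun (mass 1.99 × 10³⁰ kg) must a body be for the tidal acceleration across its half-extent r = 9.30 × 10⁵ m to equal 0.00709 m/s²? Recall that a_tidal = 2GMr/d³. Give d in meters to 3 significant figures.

3.27 × 10⁹ m

2GMr/d³ = a_tidal  ⇒  d = (2GMr / a_tidal)^(1/3)
d = (2 × 6.674×10⁻¹¹ × (1.99 × 10³⁰) × (9.30 × 10⁵) / (0.00709))^(1/3)
  = 3.27 × 10⁹ m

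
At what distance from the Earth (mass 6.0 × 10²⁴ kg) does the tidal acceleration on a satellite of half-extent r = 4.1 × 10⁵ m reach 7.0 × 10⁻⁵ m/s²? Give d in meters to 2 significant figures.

1.7 × 10⁸ m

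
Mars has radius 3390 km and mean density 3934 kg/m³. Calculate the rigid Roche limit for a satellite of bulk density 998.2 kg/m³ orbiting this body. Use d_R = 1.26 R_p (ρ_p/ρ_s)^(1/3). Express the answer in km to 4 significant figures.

6747 km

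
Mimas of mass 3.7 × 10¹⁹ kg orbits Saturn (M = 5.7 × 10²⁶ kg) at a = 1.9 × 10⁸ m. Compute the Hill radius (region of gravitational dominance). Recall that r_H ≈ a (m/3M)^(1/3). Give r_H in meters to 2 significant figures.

5.3 × 10⁵ m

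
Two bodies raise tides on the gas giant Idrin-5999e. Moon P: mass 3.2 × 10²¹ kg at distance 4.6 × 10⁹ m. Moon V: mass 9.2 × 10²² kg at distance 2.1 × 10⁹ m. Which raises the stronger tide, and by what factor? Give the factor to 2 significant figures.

Moon V, by a factor of ≈ 300

Compare M/d³ for the two perturbers:
Moon P: (3.2 × 10²¹) / (4.6 × 10⁹)³ = 3.288 × 10⁻⁸
Moon V: (9.2 × 10²²) / (2.1 × 10⁹)³ = 9.934 × 10⁻⁶
Ratio (larger/smaller) = 300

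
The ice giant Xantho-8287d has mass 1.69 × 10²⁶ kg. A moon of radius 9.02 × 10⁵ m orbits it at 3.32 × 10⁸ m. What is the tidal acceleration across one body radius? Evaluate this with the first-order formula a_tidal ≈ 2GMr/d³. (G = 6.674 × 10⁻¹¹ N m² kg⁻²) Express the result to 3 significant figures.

5.56 × 10⁻⁴ m/s²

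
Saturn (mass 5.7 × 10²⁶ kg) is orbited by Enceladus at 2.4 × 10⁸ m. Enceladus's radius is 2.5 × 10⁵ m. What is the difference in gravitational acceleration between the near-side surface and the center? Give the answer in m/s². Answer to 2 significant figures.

1.4 × 10⁻³ m/s²

a_tidal = 2GMr/d³
        = 2 × (6.674 × 10⁻¹¹) × (5.7 × 10²⁶) × (2.5 × 10⁵) / (2.4 × 10⁸)³
        = 1.4 × 10⁻³ m/s²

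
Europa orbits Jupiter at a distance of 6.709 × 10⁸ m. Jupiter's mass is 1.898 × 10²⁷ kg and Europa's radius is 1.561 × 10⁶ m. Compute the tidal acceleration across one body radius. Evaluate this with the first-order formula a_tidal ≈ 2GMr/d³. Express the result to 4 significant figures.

1.310 × 10⁻³ m/s²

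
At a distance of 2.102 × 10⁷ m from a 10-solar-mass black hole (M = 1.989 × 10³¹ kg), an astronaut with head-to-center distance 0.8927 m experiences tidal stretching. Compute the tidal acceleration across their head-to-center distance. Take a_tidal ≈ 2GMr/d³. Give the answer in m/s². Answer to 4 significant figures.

2.552 × 10⁻¹ m/s²

Differencing GM/(d−r)² and GM/d² to first order in r/d gives 2GMr/d³.
Δg = 2GMr/d³
   = 2 × (6.674 × 10⁻¹¹) × (1.989 × 10³¹) × (0.8927) / (2.102 × 10⁷)³
   = 2.552 × 10⁻¹ m/s²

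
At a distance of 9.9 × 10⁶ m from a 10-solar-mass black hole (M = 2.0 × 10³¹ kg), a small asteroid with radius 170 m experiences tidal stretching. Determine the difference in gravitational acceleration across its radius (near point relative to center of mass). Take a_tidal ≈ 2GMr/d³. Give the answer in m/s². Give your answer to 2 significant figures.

Since r ≪ d, expand the inverse-square field across one radius to get the leading 2GMr/d³ term.
Δg = 2GMr/d³
   = 2 × (6.674 × 10⁻¹¹) × (2.0 × 10³¹) × (170) / (9.9 × 10⁶)³
   = 4.7 × 10² m/s²

4.7 × 10² m/s²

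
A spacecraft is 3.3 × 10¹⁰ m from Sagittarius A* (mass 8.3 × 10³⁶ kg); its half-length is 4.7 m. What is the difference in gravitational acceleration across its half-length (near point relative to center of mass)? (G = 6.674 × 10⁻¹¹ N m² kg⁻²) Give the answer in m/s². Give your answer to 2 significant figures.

Since r ≪ d, expand the inverse-square field across one radius to get the leading 2GMr/d³ term.
Δa = 2GMr/d³
   = 2 × (6.674 × 10⁻¹¹) × (8.3 × 10³⁶) × (4.7) / (3.3 × 10¹⁰)³
   = 1.4 × 10⁻⁴ m/s²

1.4 × 10⁻⁴ m/s²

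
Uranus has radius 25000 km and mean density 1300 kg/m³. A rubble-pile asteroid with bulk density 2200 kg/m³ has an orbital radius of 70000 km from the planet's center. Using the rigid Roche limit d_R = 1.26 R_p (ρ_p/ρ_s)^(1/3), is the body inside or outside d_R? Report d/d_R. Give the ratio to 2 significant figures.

outside; d/d_R ≈ 2.6

d_R = 1.26 × (25000 km) × (1300/2200)^(1/3) = 26430 km
d/d_R = (70000) / (26430) = 2.6
Since d/d_R > 1, the body is outside the Roche limit.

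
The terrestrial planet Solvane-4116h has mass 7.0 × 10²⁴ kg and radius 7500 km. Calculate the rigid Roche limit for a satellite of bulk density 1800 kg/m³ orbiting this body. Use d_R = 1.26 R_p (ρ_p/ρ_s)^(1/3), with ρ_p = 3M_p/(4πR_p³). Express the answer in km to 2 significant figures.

ρ_p = 3M_p/(4πR_p³) = 3 × (7.0 × 10²⁴) / (4π × (7.5 × 10⁶ m)³) = 4000 kg/m³
d_R = 1.26 × 7500 km × (4000/1800)^(1/3)
    = 12000 km

12000 km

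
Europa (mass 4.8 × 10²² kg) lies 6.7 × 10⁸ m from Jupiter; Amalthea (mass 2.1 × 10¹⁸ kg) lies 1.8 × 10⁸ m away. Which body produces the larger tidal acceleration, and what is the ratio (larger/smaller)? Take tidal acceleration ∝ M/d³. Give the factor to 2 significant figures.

Europa, by a factor of ≈ 440

Compare M/d³ for the two perturbers:
Europa: (4.8 × 10²²) / (6.7 × 10⁸)³ = 1.596 × 10⁻⁴
Amalthea: (2.1 × 10¹⁸) / (1.8 × 10⁸)³ = 3.601 × 10⁻⁷
Ratio (larger/smaller) = 440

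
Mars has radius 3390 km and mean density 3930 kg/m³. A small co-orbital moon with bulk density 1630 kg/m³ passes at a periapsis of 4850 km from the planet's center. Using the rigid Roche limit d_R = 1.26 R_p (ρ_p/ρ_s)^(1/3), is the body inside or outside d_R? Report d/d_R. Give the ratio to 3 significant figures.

d_R = 1.26 × (3390 km) × (3930/1630)^(1/3) = 5728 km
d/d_R = (4850) / (5728) = 0.847
Since d/d_R < 1, the body is inside the Roche limit.

inside; d/d_R ≈ 0.847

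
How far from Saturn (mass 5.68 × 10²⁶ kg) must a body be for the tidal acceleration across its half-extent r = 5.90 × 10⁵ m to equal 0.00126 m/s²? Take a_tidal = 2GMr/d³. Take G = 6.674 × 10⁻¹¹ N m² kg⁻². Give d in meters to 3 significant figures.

3.29 × 10⁸ m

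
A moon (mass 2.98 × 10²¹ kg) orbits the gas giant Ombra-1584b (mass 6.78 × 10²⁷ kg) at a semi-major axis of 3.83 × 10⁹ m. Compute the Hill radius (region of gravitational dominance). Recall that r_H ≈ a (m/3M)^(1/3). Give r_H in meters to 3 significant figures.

2.02 × 10⁷ m

r_H ≈ a (m/3M)^(1/3)
    = (3.83 × 10⁹) × (2.98 × 10²¹ / (3 × 6.78 × 10²⁷))^(1/3)
    = 2.02 × 10⁷ m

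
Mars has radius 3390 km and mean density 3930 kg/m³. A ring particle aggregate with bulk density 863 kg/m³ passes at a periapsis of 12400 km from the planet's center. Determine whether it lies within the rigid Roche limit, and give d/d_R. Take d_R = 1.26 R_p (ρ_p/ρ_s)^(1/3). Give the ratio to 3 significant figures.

outside; d/d_R ≈ 1.75

d_R = 1.26 × (3390 km) × (3930/863)^(1/3) = 7080 km
d/d_R = (12400) / (7080) = 1.75
Since d/d_R > 1, the body is outside the Roche limit.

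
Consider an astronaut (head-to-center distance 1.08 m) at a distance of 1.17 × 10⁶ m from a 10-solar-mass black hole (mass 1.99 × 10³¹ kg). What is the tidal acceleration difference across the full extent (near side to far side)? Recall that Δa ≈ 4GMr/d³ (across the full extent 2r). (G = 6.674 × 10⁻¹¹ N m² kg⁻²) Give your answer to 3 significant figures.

3.58 × 10³ m/s²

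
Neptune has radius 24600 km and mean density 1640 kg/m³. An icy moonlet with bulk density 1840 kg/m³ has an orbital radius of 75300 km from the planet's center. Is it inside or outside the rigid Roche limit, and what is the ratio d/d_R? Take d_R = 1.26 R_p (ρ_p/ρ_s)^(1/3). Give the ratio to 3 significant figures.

d_R = 1.26 × (24600 km) × (1640/1840)^(1/3) = 29830 km
d/d_R = (75300) / (29830) = 2.52
Since d/d_R > 1, the body is outside the Roche limit.

outside; d/d_R ≈ 2.52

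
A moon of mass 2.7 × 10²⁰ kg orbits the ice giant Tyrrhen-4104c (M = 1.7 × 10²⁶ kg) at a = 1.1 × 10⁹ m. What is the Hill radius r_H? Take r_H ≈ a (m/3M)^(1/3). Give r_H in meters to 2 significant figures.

r_H ≈ a (m/3M)^(1/3)
    = (1.1 × 10⁹) × (2.7 × 10²⁰ / (3 × 1.7 × 10²⁶))^(1/3)
    = 8.9 × 10⁶ m

8.9 × 10⁶ m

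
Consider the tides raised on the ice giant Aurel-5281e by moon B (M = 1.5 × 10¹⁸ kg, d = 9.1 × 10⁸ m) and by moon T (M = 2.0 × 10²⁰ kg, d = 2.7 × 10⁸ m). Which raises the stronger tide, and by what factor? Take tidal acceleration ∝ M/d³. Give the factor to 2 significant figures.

Moon T, by a factor of ≈ 5100

Tidal acceleration ∝ M/d³, so compare M/d³ for each.
Moon B: (1.5 × 10¹⁸) / (9.1 × 10⁸)³ = 1.991 × 10⁻⁹
Moon T: (2.0 × 10²⁰) / (2.7 × 10⁸)³ = 1.016 × 10⁻⁵
Ratio (larger/smaller) = 5100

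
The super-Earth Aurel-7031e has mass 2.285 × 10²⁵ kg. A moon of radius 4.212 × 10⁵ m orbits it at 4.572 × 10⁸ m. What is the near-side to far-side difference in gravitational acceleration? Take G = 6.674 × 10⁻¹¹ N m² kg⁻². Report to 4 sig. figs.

2.688 × 10⁻⁵ m/s²

a_tidal = 4GMr/d³
        = 4 × (6.674 × 10⁻¹¹) × (2.285 × 10²⁵) × (4.212 × 10⁵) / (4.572 × 10⁸)³
        = 2.688 × 10⁻⁵ m/s²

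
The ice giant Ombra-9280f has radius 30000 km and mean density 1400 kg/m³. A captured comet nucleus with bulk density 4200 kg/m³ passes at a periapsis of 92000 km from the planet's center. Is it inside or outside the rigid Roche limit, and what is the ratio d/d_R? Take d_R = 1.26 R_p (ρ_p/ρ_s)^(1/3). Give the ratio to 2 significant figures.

outside; d/d_R ≈ 3.5

d_R = 1.26 × (30000 km) × (1400/4200)^(1/3) = 26210 km
d/d_R = (92000) / (26210) = 3.5
Since d/d_R > 1, the body is outside the Roche limit.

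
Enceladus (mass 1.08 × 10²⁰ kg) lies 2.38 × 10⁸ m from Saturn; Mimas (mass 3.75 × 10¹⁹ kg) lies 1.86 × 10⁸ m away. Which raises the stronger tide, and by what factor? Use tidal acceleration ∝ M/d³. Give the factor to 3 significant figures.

Enceladus, by a factor of ≈ 1.37

Tidal stretch scales as M/d³; compute that for each body.
Enceladus: (1.08 × 10²⁰) / (2.38 × 10⁸)³ = 8.011 × 10⁻⁶
Mimas: (3.75 × 10¹⁹) / (1.86 × 10⁸)³ = 5.828 × 10⁻⁶
Ratio (larger/smaller) = 1.37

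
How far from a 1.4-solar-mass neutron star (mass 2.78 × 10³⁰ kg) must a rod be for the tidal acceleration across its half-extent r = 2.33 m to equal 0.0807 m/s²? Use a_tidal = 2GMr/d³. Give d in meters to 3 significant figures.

2GMr/d³ = a_tidal  ⇒  d = (2GMr / a_tidal)^(1/3)
d = (2 × 6.674×10⁻¹¹ × (2.78 × 10³⁰) × (2.33) / (0.0807))^(1/3)
  = 2.20 × 10⁷ m

2.20 × 10⁷ m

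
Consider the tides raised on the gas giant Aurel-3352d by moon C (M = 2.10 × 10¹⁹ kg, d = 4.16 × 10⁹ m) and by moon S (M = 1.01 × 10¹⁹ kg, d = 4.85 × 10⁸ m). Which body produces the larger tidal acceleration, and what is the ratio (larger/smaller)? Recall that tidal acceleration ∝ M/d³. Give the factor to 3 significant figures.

Tidal stretch scales as M/d³; compute that for each body.
Moon C: (2.10 × 10¹⁹) / (4.16 × 10⁹)³ = 2.917 × 10⁻¹⁰
Moon S: (1.01 × 10¹⁹) / (4.85 × 10⁸)³ = 8.853 × 10⁻⁸
Ratio (larger/smaller) = 303

Moon S, by a factor of ≈ 303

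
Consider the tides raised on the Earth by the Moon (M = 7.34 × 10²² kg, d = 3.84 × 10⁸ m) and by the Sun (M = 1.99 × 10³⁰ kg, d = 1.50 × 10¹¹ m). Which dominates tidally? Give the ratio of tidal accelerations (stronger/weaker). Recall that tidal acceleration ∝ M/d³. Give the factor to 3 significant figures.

The Moon, by a factor of ≈ 2.20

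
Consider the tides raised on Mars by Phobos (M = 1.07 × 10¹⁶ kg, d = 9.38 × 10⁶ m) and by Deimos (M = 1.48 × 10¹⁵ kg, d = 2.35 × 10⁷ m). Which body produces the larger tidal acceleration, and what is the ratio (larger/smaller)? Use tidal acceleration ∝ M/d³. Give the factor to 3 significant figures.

Tidal acceleration ∝ M/d³, so compare M/d³ for each.
Phobos: (1.07 × 10¹⁶) / (9.38 × 10⁶)³ = 1.297 × 10⁻⁵
Deimos: (1.48 × 10¹⁵) / (2.35 × 10⁷)³ = 1.140 × 10⁻⁷
Ratio (larger/smaller) = 114

Phobos, by a factor of ≈ 114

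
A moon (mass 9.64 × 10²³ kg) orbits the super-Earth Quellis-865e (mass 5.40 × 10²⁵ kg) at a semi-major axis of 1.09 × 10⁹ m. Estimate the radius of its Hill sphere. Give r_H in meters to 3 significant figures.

r_H ≈ a (m/3M)^(1/3)
    = (1.09 × 10⁹) × (9.64 × 10²³ / (3 × 5.40 × 10²⁵))^(1/3)
    = 1.98 × 10⁸ m

1.98 × 10⁸ m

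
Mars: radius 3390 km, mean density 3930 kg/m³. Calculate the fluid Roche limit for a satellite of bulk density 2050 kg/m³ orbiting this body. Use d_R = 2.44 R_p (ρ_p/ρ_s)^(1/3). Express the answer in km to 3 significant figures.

10300 km

d_R = 2.44 × 3390 km × (3930/2050)^(1/3)
    = 10300 km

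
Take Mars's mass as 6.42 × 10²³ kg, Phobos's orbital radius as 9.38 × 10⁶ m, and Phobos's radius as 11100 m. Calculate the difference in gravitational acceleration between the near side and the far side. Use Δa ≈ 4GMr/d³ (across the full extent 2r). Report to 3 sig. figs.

2.31 × 10⁻³ m/s²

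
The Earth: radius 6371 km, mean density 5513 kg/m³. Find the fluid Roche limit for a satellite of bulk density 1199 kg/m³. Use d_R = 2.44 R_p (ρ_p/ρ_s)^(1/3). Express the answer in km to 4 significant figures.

d_R = 2.44 × 6371 km × (5513/1199)^(1/3)
    = 25850 km

25850 km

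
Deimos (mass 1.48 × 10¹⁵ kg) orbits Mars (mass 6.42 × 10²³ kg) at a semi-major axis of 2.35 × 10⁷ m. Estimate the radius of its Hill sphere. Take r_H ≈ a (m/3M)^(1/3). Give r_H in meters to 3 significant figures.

2.15 × 10⁴ m

r_H ≈ a (m/3M)^(1/3)
    = (2.35 × 10⁷) × (1.48 × 10¹⁵ / (3 × 6.42 × 10²³))^(1/3)
    = 2.15 × 10⁴ m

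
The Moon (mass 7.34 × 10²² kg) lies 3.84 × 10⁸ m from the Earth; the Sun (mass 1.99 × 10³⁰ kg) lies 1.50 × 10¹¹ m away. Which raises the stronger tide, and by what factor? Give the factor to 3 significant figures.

Compare M/d³ for the two perturbers:
The Moon: (7.34 × 10²²) / (3.84 × 10⁸)³ = 1.296 × 10⁻³
The Sun: (1.99 × 10³⁰) / (1.50 × 10¹¹)³ = 5.896 × 10⁻⁴
Ratio (larger/smaller) = 2.20

The Moon, by a factor of ≈ 2.20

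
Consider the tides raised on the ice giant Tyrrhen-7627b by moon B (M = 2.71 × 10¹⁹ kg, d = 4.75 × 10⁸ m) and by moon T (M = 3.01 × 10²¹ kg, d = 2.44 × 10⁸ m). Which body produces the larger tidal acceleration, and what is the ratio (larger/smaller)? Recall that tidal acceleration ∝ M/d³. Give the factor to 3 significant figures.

Compare M/d³ for the two perturbers:
Moon B: (2.71 × 10¹⁹) / (4.75 × 10⁸)³ = 2.529 × 10⁻⁷
Moon T: (3.01 × 10²¹) / (2.44 × 10⁸)³ = 2.072 × 10⁻⁴
Ratio (larger/smaller) = 819

Moon T, by a factor of ≈ 819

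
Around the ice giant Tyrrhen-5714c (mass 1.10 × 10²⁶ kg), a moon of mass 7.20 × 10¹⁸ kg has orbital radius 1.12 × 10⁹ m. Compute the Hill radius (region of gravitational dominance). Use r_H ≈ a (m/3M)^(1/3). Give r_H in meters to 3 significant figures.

3.13 × 10⁶ m

r_H ≈ a (m/3M)^(1/3)
    = (1.12 × 10⁹) × (7.20 × 10¹⁸ / (3 × 1.10 × 10²⁶))^(1/3)
    = 3.13 × 10⁶ m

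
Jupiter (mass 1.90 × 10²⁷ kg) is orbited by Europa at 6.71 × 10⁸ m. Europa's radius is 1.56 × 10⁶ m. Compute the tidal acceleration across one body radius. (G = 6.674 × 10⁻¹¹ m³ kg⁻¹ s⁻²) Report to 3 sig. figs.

1.31 × 10⁻³ m/s²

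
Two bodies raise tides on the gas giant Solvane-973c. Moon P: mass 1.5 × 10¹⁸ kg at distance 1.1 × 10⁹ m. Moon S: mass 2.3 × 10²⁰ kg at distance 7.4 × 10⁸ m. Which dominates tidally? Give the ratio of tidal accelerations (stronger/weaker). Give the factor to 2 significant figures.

Moon S, by a factor of ≈ 500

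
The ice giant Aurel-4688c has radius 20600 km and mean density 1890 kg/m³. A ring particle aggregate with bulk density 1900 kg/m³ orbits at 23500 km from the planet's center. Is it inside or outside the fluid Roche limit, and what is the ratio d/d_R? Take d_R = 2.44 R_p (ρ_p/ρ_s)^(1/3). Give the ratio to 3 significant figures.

inside; d/d_R ≈ 0.468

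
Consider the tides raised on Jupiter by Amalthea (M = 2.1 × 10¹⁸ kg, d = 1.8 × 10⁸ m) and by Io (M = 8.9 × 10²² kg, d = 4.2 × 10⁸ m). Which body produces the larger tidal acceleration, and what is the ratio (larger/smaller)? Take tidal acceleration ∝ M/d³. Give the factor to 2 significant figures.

Io, by a factor of ≈ 3300

Tidal stretch scales as M/d³; compute that for each body.
Amalthea: (2.1 × 10¹⁸) / (1.8 × 10⁸)³ = 3.601 × 10⁻⁷
Io: (8.9 × 10²²) / (4.2 × 10⁸)³ = 1.201 × 10⁻³
Ratio (larger/smaller) = 3300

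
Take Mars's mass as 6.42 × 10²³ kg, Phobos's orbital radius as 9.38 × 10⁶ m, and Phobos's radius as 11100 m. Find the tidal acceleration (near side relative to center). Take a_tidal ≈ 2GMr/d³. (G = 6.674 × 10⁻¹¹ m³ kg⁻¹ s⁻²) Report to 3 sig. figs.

1.15 × 10⁻³ m/s²

The tidal stretch is the gradient of GM/d² times the body's extent r, hence the 1/d³ dependence.
a_tidal = 2GMr/d³
        = 2 × (6.674 × 10⁻¹¹) × (6.42 × 10²³) × (11100) / (9.38 × 10⁶)³
        = 1.15 × 10⁻³ m/s²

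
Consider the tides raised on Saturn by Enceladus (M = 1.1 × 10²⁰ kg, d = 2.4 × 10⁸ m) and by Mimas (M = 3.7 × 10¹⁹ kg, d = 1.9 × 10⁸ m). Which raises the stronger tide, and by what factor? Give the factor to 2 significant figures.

Enceladus, by a factor of ≈ 1.5

Compare M/d³ for the two perturbers:
Enceladus: (1.1 × 10²⁰) / (2.4 × 10⁸)³ = 7.957 × 10⁻⁶
Mimas: (3.7 × 10¹⁹) / (1.9 × 10⁸)³ = 5.394 × 10⁻⁶
Ratio (larger/smaller) = 1.5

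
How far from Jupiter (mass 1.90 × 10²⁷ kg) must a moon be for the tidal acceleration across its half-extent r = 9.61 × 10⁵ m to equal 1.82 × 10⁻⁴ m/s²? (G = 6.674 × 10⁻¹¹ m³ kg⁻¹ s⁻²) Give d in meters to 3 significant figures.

1.10 × 10⁹ m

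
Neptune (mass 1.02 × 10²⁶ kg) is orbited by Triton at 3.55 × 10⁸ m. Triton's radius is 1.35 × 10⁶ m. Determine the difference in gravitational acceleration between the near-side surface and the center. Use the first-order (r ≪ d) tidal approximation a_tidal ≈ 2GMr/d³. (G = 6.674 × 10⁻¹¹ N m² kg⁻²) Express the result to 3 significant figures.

The tidal stretch is the gradient of GM/d² times the body's extent r, hence the 1/d³ dependence.
a_tidal = 2GMr/d³
        = 2 × (6.674 × 10⁻¹¹) × (1.02 × 10²⁶) × (1.35 × 10⁶) / (3.55 × 10⁸)³
        = 4.11 × 10⁻⁴ m/s²

4.11 × 10⁻⁴ m/s²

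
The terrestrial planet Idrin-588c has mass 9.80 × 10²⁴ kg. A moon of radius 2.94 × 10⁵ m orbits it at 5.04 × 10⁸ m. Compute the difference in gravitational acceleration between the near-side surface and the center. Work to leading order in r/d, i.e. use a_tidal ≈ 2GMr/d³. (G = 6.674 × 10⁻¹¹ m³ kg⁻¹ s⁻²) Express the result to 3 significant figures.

3.00 × 10⁻⁶ m/s²

The tidal stretch is the gradient of GM/d² times the body's extent r, hence the 1/d³ dependence.
Δg = 2GMr/d³
   = 2 × (6.674 × 10⁻¹¹) × (9.80 × 10²⁴) × (2.94 × 10⁵) / (5.04 × 10⁸)³
   = 3.00 × 10⁻⁶ m/s²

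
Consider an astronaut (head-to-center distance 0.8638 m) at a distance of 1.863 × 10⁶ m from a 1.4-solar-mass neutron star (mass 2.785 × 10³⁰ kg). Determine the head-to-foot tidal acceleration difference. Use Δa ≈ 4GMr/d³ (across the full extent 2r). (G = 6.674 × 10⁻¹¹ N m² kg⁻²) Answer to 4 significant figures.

9.932 × 10¹ m/s²

Δa = 4GMr/d³
   = 4 × (6.674 × 10⁻¹¹) × (2.785 × 10³⁰) × (0.8638) / (1.863 × 10⁶)³
   = 9.932 × 10¹ m/s²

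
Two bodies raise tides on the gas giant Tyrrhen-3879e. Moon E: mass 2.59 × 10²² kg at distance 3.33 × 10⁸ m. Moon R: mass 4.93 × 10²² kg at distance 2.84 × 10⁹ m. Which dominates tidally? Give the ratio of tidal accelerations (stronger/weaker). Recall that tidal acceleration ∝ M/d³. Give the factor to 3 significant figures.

Moon E, by a factor of ≈ 326

Compare M/d³ for the two perturbers:
Moon E: (2.59 × 10²²) / (3.33 × 10⁸)³ = 7.014 × 10⁻⁴
Moon R: (4.93 × 10²²) / (2.84 × 10⁹)³ = 2.152 × 10⁻⁶
Ratio (larger/smaller) = 326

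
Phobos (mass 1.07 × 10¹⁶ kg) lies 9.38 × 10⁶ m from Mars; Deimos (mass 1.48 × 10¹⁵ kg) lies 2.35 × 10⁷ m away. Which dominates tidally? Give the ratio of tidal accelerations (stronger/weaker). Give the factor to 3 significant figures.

Tidal stretch scales as M/d³; compute that for each body.
Phobos: (1.07 × 10¹⁶) / (9.38 × 10⁶)³ = 1.297 × 10⁻⁵
Deimos: (1.48 × 10¹⁵) / (2.35 × 10⁷)³ = 1.140 × 10⁻⁷
Ratio (larger/smaller) = 114

Phobos, by a factor of ≈ 114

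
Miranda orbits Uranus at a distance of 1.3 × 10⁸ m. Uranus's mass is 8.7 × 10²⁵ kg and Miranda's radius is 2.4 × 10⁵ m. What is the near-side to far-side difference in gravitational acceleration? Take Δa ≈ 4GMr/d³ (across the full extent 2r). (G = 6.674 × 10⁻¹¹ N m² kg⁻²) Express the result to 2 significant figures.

Δg = 4GMr/d³
   = 4 × (6.674 × 10⁻¹¹) × (8.7 × 10²⁵) × (2.4 × 10⁵) / (1.3 × 10⁸)³
   = 2.5 × 10⁻³ m/s²

2.5 × 10⁻³ m/s²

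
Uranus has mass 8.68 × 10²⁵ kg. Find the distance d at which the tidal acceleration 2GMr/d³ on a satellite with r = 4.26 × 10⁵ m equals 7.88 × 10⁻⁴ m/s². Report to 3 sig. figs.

1.84 × 10⁸ m

2GMr/d³ = a_tidal  ⇒  d = (2GMr / a_tidal)^(1/3)
d = (2 × 6.674×10⁻¹¹ × (8.68 × 10²⁵) × (4.26 × 10⁵) / (7.88 × 10⁻⁴))^(1/3)
  = 1.84 × 10⁸ m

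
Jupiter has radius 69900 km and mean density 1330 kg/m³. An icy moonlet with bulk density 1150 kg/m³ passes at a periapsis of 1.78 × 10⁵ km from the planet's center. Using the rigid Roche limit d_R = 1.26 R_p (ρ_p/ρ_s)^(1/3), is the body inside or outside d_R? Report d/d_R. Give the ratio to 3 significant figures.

d_R = 1.26 × (69900 km) × (1330/1150)^(1/3) = 92450 km
d/d_R = (1.78 × 10⁵) / (92450) = 1.93
Since d/d_R > 1, the body is outside the Roche limit.

outside; d/d_R ≈ 1.93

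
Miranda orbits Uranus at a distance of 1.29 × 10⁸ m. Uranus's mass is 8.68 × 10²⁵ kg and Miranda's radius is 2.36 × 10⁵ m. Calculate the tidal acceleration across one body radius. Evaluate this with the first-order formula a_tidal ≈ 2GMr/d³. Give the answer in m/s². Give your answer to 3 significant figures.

1.27 × 10⁻³ m/s²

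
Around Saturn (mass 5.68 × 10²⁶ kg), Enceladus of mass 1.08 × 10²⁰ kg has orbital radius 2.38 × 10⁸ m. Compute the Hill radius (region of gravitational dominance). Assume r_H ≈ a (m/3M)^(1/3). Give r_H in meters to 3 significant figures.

9.49 × 10⁵ m

r_H ≈ a (m/3M)^(1/3)
    = (2.38 × 10⁸) × (1.08 × 10²⁰ / (3 × 5.68 × 10²⁶))^(1/3)
    = 9.49 × 10⁵ m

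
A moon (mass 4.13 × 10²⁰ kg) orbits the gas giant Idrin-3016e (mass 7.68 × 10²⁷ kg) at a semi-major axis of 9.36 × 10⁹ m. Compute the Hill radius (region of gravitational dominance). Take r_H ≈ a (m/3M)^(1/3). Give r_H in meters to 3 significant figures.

r_H ≈ a (m/3M)^(1/3)
    = (9.36 × 10⁹) × (4.13 × 10²⁰ / (3 × 7.68 × 10²⁷))^(1/3)
    = 2.45 × 10⁷ m

2.45 × 10⁷ m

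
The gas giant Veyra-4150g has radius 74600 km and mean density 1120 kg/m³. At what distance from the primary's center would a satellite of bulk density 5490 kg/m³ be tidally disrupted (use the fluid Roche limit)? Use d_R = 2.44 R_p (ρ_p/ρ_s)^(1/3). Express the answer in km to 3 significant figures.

1.07 × 10⁵ km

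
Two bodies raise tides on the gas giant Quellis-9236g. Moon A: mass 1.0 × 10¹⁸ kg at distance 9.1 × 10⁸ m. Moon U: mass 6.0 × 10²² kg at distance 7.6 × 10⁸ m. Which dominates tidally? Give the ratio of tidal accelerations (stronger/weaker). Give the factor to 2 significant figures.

Compare M/d³ for the two perturbers:
Moon A: (1.0 × 10¹⁸) / (9.1 × 10⁸)³ = 1.327 × 10⁻⁹
Moon U: (6.0 × 10²²) / (7.6 × 10⁸)³ = 1.367 × 10⁻⁴
Ratio (larger/smaller) = 1.0 × 10⁵

Moon U, by a factor of ≈ 1.0 × 10⁵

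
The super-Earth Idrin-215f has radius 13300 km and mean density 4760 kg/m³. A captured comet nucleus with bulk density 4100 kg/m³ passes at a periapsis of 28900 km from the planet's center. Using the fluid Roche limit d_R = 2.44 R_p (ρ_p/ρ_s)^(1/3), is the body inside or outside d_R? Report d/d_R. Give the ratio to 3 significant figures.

d_R = 2.44 × (13300 km) × (4760/4100)^(1/3) = 34110 km
d/d_R = (28900) / (34110) = 0.847
Since d/d_R < 1, the body is inside the Roche limit.

inside; d/d_R ≈ 0.847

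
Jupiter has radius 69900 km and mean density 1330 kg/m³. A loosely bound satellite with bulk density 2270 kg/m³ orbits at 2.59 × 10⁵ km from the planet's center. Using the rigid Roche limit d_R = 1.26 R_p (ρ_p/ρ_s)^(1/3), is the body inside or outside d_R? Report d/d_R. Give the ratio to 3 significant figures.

outside; d/d_R ≈ 3.51

d_R = 1.26 × (69900 km) × (1330/2270)^(1/3) = 73700 km
d/d_R = (2.59 × 10⁵) / (73700) = 3.51
Since d/d_R > 1, the body is outside the Roche limit.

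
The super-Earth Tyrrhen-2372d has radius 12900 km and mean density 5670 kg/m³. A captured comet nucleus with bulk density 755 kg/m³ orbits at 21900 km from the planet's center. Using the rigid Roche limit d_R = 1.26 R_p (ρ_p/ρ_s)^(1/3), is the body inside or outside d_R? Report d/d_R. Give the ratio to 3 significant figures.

inside; d/d_R ≈ 0.688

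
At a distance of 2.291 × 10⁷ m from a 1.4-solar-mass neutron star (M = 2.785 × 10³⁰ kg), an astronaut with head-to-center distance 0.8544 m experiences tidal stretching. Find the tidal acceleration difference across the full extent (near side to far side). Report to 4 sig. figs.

5.283 × 10⁻² m/s²

Δg = 4GMr/d³
   = 4 × (6.674 × 10⁻¹¹) × (2.785 × 10³⁰) × (0.8544) / (2.291 × 10⁷)³
   = 5.283 × 10⁻² m/s²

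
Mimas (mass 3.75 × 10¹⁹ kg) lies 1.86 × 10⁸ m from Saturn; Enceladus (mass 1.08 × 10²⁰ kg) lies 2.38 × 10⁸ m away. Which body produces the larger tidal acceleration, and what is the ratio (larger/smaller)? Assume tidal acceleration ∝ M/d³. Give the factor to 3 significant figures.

Enceladus, by a factor of ≈ 1.37

Tidal acceleration ∝ M/d³, so compare M/d³ for each.
Mimas: (3.75 × 10¹⁹) / (1.86 × 10⁸)³ = 5.828 × 10⁻⁶
Enceladus: (1.08 × 10²⁰) / (2.38 × 10⁸)³ = 8.011 × 10⁻⁶
Ratio (larger/smaller) = 1.37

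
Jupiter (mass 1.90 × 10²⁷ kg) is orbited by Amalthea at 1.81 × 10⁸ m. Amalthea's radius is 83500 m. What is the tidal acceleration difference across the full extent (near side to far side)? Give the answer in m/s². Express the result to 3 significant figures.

7.14 × 10⁻³ m/s²

Near-to-far spans 2r, so the tidal difference is twice the near-to-center value: 4GMr/d³.
Δg = 4GMr/d³
   = 4 × (6.674 × 10⁻¹¹) × (1.90 × 10²⁷) × (83500) / (1.81 × 10⁸)³
   = 7.14 × 10⁻³ m/s²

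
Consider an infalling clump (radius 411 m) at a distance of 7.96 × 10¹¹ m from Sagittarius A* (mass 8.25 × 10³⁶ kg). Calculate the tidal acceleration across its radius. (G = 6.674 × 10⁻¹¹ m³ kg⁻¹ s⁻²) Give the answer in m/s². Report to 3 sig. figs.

8.97 × 10⁻⁷ m/s²

Differencing GM/(d−r)² and GM/d² to first order in r/d gives 2GMr/d³.
a_tidal = 2GMr/d³
        = 2 × (6.674 × 10⁻¹¹) × (8.25 × 10³⁶) × (411) / (7.96 × 10¹¹)³
        = 8.97 × 10⁻⁷ m/s²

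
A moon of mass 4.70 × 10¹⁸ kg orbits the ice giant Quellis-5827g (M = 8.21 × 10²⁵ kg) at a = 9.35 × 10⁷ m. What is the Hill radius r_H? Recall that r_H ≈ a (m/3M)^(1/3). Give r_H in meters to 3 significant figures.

r_H ≈ a (m/3M)^(1/3)
    = (9.35 × 10⁷) × (4.70 × 10¹⁸ / (3 × 8.21 × 10²⁵))^(1/3)
    = 2.50 × 10⁵ m

2.50 × 10⁵ m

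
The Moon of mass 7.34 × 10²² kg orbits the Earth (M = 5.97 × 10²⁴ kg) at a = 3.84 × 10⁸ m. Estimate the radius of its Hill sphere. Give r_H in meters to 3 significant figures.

6.15 × 10⁷ m

r_H ≈ a (m/3M)^(1/3)
    = (3.84 × 10⁸) × (7.34 × 10²² / (3 × 5.97 × 10²⁴))^(1/3)
    = 6.15 × 10⁷ m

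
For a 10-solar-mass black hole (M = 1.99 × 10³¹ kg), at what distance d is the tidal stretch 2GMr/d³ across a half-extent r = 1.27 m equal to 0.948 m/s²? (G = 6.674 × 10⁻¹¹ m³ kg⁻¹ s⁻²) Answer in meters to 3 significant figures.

2GMr/d³ = a_tidal  ⇒  d = (2GMr / a_tidal)^(1/3)
d = (2 × 6.674×10⁻¹¹ × (1.99 × 10³¹) × (1.27) / (0.948))^(1/3)
  = 1.53 × 10⁷ m

1.53 × 10⁷ m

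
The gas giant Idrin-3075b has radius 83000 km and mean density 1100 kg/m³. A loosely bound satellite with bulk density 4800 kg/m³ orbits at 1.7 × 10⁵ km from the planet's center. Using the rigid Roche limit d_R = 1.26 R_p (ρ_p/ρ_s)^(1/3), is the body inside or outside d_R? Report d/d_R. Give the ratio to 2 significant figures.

outside; d/d_R ≈ 2.7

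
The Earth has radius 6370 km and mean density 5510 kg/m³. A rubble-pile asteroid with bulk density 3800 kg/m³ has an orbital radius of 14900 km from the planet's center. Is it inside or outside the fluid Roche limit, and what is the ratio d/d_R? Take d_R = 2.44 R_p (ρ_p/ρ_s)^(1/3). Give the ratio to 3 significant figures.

d_R = 2.44 × (6370 km) × (5510/3800)^(1/3) = 17590 km
d/d_R = (14900) / (17590) = 0.847
Since d/d_R < 1, the body is inside the Roche limit.

inside; d/d_R ≈ 0.847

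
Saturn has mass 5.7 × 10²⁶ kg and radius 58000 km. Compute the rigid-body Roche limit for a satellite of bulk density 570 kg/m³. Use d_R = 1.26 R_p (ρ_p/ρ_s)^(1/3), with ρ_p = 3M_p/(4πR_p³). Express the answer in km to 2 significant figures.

78000 km

ρ_p = 3M_p/(4πR_p³) = 3 × (5.7 × 10²⁶) / (4π × (5.8 × 10⁷ m)³) = 700 kg/m³
d_R = 1.26 × 58000 km × (700/570)^(1/3)
    = 78000 km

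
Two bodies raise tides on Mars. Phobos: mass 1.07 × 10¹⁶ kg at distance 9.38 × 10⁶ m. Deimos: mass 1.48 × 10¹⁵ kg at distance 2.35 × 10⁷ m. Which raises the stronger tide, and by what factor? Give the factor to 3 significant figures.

Phobos, by a factor of ≈ 114

Tidal acceleration ∝ M/d³, so compare M/d³ for each.
Phobos: (1.07 × 10¹⁶) / (9.38 × 10⁶)³ = 1.297 × 10⁻⁵
Deimos: (1.48 × 10¹⁵) / (2.35 × 10⁷)³ = 1.140 × 10⁻⁷
Ratio (larger/smaller) = 114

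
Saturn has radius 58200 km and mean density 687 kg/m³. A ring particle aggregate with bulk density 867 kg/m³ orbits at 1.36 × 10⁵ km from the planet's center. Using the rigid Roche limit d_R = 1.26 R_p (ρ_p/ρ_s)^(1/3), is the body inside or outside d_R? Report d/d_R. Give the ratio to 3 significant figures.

d_R = 1.26 × (58200 km) × (687/867)^(1/3) = 67860 km
d/d_R = (1.36 × 10⁵) / (67860) = 2.00
Since d/d_R > 1, the body is outside the Roche limit.

outside; d/d_R ≈ 2.00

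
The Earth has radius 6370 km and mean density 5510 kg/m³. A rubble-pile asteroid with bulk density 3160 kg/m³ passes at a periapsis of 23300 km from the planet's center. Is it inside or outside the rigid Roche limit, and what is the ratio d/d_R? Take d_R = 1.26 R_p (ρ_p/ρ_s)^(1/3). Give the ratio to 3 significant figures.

d_R = 1.26 × (6370 km) × (5510/3160)^(1/3) = 9660 km
d/d_R = (23300) / (9660) = 2.41
Since d/d_R > 1, the body is outside the Roche limit.

outside; d/d_R ≈ 2.41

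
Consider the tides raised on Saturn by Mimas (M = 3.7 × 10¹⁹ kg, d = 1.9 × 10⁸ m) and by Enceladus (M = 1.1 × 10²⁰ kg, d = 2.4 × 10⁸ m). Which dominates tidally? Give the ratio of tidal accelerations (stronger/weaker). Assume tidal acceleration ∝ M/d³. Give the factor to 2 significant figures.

Tidal acceleration ∝ M/d³, so compare M/d³ for each.
Mimas: (3.7 × 10¹⁹) / (1.9 × 10⁸)³ = 5.394 × 10⁻⁶
Enceladus: (1.1 × 10²⁰) / (2.4 × 10⁸)³ = 7.957 × 10⁻⁶
Ratio (larger/smaller) = 1.5

Enceladus, by a factor of ≈ 1.5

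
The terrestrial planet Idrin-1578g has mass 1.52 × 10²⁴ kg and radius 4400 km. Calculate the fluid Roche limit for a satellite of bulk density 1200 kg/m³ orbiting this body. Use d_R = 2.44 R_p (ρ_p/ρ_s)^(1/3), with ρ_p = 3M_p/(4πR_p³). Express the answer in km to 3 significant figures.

ρ_p = 3M_p/(4πR_p³) = 3 × (1.52 × 10²⁴) / (4π × (4.40 × 10⁶ m)³) = 4260 kg/m³
d_R = 2.44 × 4400 km × (4260/1200)^(1/3)
    = 16400 km

16400 km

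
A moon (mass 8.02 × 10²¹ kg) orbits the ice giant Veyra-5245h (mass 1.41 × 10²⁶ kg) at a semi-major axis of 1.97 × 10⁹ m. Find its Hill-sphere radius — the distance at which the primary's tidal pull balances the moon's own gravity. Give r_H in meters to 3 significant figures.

r_H ≈ a (m/3M)^(1/3)
    = (1.97 × 10⁹) × (8.02 × 10²¹ / (3 × 1.41 × 10²⁶))^(1/3)
    = 5.25 × 10⁷ m

5.25 × 10⁷ m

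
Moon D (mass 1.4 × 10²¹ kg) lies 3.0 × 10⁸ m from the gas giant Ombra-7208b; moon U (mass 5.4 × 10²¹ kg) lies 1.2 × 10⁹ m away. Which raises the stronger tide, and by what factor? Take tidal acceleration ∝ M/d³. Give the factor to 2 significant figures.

Moon D, by a factor of ≈ 17

Tidal stretch scales as M/d³; compute that for each body.
Moon D: (1.4 × 10²¹) / (3.0 × 10⁸)³ = 5.185 × 10⁻⁵
Moon U: (5.4 × 10²¹) / (1.2 × 10⁹)³ = 3.125 × 10⁻⁶
Ratio (larger/smaller) = 17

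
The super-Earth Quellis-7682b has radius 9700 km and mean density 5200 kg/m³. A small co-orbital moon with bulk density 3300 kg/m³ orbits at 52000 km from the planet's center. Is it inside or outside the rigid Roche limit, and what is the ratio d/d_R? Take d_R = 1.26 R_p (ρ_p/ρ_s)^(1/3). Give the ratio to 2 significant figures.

outside; d/d_R ≈ 3.7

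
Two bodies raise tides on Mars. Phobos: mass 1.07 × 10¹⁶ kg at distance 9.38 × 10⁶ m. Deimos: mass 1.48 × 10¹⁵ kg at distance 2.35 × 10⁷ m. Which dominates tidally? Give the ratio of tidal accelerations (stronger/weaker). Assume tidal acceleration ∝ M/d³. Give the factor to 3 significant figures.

Phobos, by a factor of ≈ 114

Tidal stretch scales as M/d³; compute that for each body.
Phobos: (1.07 × 10¹⁶) / (9.38 × 10⁶)³ = 1.297 × 10⁻⁵
Deimos: (1.48 × 10¹⁵) / (2.35 × 10⁷)³ = 1.140 × 10⁻⁷
Ratio (larger/smaller) = 114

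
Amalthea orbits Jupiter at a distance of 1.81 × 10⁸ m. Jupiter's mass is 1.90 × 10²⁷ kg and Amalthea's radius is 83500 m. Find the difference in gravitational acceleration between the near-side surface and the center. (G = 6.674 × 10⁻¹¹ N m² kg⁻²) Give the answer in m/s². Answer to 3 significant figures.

3.57 × 10⁻³ m/s²

Δg = 2GMr/d³
   = 2 × (6.674 × 10⁻¹¹) × (1.90 × 10²⁷) × (83500) / (1.81 × 10⁸)³
   = 3.57 × 10⁻³ m/s²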